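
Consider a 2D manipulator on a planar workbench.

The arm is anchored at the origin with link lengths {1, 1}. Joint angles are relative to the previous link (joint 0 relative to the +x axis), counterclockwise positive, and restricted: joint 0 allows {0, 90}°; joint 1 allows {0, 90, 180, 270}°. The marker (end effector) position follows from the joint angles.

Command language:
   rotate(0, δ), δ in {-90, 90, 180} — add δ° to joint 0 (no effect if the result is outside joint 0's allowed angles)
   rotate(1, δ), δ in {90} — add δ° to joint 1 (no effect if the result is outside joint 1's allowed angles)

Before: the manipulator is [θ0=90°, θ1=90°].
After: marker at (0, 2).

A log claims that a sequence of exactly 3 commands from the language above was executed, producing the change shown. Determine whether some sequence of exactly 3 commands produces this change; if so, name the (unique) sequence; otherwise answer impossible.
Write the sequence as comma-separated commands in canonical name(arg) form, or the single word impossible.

start: [θ0=90°, θ1=90°]
step 1 (rotate(1, 90)): [θ0=90°, θ1=180°]
step 2 (rotate(1, 90)): [θ0=90°, θ1=270°]
step 3 (rotate(1, 90)): [θ0=90°, θ1=0°]
all 64 alternatives checked — unique.

rotate(1, 90), rotate(1, 90), rotate(1, 90)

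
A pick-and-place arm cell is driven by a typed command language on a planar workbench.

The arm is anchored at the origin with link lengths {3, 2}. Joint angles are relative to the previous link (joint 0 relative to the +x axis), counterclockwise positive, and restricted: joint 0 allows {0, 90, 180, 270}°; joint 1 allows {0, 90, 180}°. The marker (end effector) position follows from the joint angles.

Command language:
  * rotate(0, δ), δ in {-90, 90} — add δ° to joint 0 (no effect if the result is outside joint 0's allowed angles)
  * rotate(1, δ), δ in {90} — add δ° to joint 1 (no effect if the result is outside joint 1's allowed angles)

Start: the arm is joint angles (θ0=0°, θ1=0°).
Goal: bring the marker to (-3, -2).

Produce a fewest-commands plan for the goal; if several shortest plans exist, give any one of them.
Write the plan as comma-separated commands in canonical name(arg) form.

rotate(0, -90), rotate(0, -90), rotate(1, 90)

initial: joint angles (θ0=0°, θ1=0°)
t=1 rotate(0, -90) ⇒ joint angles (θ0=270°, θ1=0°)
t=2 rotate(0, -90) ⇒ joint angles (θ0=180°, θ1=0°)
t=3 rotate(1, 90) ⇒ joint angles (θ0=180°, θ1=90°)
no 2-step plan works, so 3 is optimal.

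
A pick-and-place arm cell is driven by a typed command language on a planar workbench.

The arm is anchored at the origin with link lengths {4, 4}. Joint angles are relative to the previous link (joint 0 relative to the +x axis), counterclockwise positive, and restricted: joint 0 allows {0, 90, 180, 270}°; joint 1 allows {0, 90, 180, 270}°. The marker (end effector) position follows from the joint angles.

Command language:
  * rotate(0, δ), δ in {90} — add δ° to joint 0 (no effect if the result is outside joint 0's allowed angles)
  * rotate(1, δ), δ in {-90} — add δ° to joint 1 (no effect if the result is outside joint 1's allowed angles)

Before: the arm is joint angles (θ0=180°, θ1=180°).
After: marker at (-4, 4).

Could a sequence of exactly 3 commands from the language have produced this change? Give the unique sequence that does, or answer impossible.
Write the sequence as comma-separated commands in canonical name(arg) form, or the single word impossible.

from: joint angles (θ0=180°, θ1=180°)
1. rotate(1, -90) → joint angles (θ0=180°, θ1=90°)
2. rotate(1, -90) → joint angles (θ0=180°, θ1=0°)
3. rotate(1, -90) → joint angles (θ0=180°, θ1=270°)
uniquely the one of 8 3-step routes that fits.

rotate(1, -90), rotate(1, -90), rotate(1, -90)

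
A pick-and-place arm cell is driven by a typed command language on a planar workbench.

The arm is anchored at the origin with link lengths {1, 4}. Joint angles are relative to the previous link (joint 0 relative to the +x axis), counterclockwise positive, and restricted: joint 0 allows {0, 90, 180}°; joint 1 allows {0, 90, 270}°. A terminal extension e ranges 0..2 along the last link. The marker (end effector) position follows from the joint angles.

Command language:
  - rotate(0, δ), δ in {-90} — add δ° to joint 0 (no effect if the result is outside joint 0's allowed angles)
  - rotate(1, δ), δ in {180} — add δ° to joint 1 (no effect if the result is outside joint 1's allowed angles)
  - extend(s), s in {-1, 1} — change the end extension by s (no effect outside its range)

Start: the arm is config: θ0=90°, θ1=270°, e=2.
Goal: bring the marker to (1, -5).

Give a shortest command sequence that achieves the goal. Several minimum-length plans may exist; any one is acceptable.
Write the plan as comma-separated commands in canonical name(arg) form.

extend(-1), rotate(0, -90)

begin: config: θ0=90°, θ1=270°, e=2
step 1 (extend(-1)): config: θ0=90°, θ1=270°, e=1
step 2 (rotate(0, -90)): config: θ0=0°, θ1=270°, e=1
shorter routes all fall short; 2 is best.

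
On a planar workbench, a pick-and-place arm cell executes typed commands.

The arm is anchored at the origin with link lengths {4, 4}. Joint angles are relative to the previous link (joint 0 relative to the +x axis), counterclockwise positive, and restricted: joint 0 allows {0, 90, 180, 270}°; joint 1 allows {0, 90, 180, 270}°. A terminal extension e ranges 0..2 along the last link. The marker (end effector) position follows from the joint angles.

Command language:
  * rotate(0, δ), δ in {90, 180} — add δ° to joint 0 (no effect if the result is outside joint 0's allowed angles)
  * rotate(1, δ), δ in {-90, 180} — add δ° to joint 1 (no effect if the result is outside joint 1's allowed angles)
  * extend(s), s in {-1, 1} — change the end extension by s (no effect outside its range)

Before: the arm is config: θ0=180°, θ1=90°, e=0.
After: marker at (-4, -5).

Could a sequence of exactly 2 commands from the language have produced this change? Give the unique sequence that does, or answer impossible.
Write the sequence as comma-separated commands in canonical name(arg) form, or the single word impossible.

key: order matters: swapping extend(-1) and extend(1) lands elsewhere
begin: config: θ0=180°, θ1=90°, e=0
t=1 extend(-1) ⇒ config: θ0=180°, θ1=90°, e=0
t=2 extend(1) ⇒ config: θ0=180°, θ1=90°, e=1
uniquely the one of 36 2-step routes that fits.

extend(-1), extend(1)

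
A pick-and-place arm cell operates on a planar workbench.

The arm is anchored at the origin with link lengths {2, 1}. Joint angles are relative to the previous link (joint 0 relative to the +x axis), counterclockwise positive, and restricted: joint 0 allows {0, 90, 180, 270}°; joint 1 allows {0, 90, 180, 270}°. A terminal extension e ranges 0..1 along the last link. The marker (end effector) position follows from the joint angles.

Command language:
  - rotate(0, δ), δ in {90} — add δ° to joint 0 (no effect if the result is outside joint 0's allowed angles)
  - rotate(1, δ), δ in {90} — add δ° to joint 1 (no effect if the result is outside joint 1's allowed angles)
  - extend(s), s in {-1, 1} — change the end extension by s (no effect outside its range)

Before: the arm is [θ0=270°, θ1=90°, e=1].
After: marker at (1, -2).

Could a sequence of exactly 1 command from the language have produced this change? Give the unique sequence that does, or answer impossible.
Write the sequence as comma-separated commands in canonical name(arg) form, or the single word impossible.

extend(-1)

start: [θ0=270°, θ1=90°, e=1]
step 1 (extend(-1)): [θ0=270°, θ1=90°, e=0]
uniquely the one of 4 1-step routes that fits.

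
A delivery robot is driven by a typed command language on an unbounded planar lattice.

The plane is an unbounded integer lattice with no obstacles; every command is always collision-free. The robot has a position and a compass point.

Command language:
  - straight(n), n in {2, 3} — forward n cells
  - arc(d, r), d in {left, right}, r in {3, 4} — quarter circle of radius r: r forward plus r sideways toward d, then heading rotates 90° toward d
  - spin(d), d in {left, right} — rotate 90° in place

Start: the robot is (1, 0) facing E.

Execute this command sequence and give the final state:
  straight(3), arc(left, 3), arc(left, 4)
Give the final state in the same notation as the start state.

(3, 7) facing W

from: (1, 0) facing E
t=1 straight(3) ⇒ (4, 0) facing E
t=2 arc(left, 3) ⇒ (7, 3) facing N
t=3 arc(left, 4) ⇒ (3, 7) facing W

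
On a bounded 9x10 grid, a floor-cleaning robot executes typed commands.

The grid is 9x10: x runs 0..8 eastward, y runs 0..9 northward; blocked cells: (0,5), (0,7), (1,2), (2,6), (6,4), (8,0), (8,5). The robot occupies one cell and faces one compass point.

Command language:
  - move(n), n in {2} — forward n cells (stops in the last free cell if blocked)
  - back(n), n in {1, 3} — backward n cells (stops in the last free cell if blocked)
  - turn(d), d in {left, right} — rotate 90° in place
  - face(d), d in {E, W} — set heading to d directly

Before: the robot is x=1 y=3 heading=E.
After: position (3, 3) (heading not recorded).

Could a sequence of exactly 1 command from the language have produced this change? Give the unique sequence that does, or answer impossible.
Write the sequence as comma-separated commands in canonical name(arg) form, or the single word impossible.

move(2)

begin: x=1 y=3 heading=E
[1] after move(2): x=3 y=3 heading=E
all 7 alternatives checked — unique.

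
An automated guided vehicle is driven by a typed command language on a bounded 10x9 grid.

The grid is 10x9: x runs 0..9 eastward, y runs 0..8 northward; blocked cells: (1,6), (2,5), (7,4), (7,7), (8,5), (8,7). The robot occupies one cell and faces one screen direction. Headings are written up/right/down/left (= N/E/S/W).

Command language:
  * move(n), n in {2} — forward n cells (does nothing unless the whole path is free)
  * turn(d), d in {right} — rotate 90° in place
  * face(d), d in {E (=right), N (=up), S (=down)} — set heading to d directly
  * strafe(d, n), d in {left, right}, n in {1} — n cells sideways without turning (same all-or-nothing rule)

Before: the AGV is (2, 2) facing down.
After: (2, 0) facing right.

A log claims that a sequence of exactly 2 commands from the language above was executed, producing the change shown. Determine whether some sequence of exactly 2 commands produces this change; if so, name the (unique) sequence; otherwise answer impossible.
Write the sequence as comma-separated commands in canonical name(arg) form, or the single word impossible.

move(2), face(E)

key: running face(E) before move(2) would end elsewhere — order is forced
initial: (2, 2) facing down
step 1 (move(2)): (2, 0) facing down
step 2 (face(E)): (2, 0) facing right
no rival 2-sequence matches.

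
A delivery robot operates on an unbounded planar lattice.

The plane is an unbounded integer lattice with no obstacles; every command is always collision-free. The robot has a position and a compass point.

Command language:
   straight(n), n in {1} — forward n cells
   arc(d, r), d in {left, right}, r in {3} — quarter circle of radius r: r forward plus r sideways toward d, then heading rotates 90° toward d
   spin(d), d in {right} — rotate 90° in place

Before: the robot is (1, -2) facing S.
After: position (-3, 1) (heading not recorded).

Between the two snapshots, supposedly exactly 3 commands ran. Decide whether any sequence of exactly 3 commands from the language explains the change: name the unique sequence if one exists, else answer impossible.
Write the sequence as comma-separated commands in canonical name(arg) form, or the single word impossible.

key: running arc(right, 3) before spin(right) would end elsewhere — order is forced
from: (1, -2) facing S
t=1 spin(right) ⇒ (1, -2) facing W
t=2 straight(1) ⇒ (0, -2) facing W
t=3 arc(right, 3) ⇒ (-3, 1) facing N
uniquely the one of 64 3-step routes that fits.

spin(right), straight(1), arc(right, 3)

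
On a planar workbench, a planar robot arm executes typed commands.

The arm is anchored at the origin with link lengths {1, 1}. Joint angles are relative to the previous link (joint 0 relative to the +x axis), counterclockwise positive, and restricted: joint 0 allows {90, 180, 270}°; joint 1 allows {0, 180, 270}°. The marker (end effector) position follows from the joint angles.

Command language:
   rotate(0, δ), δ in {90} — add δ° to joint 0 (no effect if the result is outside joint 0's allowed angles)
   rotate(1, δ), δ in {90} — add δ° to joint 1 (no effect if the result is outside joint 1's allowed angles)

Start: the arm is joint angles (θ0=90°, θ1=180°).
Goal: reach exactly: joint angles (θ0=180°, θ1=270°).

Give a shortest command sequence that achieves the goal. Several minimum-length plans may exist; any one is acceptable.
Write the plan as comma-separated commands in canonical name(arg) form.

rotate(0, 90), rotate(1, 90)

t0: joint angles (θ0=90°, θ1=180°)
step 1 (rotate(0, 90)): joint angles (θ0=180°, θ1=180°)
step 2 (rotate(1, 90)): joint angles (θ0=180°, θ1=270°)
minimal: 2 command(s), checked below 2.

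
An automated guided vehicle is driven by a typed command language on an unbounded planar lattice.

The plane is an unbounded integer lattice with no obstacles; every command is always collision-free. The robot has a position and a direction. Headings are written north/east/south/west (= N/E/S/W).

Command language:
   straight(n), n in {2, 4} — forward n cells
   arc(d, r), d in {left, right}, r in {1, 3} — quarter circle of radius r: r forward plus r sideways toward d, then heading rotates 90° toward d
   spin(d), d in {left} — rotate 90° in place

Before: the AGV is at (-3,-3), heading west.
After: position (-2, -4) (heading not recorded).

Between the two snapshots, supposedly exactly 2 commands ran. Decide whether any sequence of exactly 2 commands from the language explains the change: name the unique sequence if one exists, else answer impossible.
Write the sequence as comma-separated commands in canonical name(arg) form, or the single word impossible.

key: running arc(left, 1) before spin(left) would end elsewhere — order is forced
start: at (-3,-3), heading west
t=1 spin(left) ⇒ at (-3,-3), heading south
t=2 arc(left, 1) ⇒ at (-2,-4), heading east
no other 2-command option fits: unique.

spin(left), arc(left, 1)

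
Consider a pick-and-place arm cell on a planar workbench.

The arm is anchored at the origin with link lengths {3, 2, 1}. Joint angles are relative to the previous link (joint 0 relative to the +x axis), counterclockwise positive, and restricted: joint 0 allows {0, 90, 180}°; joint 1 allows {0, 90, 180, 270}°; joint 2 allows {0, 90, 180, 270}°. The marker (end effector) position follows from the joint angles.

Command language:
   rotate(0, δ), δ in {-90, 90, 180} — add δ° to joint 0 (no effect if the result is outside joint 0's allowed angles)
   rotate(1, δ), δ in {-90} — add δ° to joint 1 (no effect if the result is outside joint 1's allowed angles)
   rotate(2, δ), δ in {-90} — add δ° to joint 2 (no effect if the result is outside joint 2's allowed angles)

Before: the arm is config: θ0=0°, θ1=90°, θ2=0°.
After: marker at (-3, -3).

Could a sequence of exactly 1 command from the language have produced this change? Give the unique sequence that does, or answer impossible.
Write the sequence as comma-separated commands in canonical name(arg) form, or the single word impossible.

rotate(0, 180)

from: config: θ0=0°, θ1=90°, θ2=0°
step 1 (rotate(0, 180)): config: θ0=180°, θ1=90°, θ2=0°
no rival 1-sequence matches.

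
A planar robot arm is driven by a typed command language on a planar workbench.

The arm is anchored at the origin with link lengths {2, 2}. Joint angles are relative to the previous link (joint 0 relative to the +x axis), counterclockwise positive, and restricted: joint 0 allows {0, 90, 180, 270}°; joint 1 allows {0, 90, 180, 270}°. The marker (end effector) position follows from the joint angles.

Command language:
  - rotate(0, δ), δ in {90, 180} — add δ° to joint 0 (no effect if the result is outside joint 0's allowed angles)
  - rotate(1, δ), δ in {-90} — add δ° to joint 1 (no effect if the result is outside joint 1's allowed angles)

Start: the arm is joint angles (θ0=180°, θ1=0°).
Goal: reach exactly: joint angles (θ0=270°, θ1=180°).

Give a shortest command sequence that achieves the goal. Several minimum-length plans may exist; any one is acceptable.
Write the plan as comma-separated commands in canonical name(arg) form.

rotate(1, -90), rotate(1, -90), rotate(0, 90)

from: joint angles (θ0=180°, θ1=0°)
step 1 (rotate(1, -90)): joint angles (θ0=180°, θ1=270°)
step 2 (rotate(1, -90)): joint angles (θ0=180°, θ1=180°)
step 3 (rotate(0, 90)): joint angles (θ0=270°, θ1=180°)
no 2-step plan works, so 3 is optimal.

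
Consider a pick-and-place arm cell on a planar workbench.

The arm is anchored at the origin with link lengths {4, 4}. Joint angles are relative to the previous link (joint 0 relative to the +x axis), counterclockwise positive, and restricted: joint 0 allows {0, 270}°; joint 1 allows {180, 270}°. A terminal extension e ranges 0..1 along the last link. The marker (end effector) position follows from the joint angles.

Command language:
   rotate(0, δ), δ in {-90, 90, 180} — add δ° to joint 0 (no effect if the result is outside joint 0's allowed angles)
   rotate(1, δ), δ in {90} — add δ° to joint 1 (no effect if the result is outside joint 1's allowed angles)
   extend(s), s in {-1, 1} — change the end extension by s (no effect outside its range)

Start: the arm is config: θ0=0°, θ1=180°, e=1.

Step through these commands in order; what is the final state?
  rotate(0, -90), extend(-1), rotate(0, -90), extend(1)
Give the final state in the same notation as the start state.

begin: config: θ0=0°, θ1=180°, e=1
step 1 (rotate(0, -90)): config: θ0=270°, θ1=180°, e=1
step 2 (extend(-1)): config: θ0=270°, θ1=180°, e=0
step 3 (rotate(0, -90)): config: θ0=270°, θ1=180°, e=0
step 4 (extend(1)): config: θ0=270°, θ1=180°, e=1

config: θ0=270°, θ1=180°, e=1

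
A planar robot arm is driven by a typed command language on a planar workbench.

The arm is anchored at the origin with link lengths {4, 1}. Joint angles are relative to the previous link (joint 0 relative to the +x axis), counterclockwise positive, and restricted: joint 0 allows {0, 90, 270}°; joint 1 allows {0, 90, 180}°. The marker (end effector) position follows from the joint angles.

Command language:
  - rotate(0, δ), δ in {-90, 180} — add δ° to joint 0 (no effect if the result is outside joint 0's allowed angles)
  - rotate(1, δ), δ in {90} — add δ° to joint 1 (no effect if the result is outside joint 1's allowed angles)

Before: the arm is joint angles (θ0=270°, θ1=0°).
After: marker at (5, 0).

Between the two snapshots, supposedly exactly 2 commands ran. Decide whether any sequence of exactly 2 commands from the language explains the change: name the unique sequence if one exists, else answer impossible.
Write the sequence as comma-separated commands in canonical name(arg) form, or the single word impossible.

key: order matters: swapping rotate(0, 180) and rotate(0, -90) lands elsewhere
initial: joint angles (θ0=270°, θ1=0°)
[1] after rotate(0, 180): joint angles (θ0=90°, θ1=0°)
[2] after rotate(0, -90): joint angles (θ0=0°, θ1=0°)
no rival 2-sequence matches.

rotate(0, 180), rotate(0, -90)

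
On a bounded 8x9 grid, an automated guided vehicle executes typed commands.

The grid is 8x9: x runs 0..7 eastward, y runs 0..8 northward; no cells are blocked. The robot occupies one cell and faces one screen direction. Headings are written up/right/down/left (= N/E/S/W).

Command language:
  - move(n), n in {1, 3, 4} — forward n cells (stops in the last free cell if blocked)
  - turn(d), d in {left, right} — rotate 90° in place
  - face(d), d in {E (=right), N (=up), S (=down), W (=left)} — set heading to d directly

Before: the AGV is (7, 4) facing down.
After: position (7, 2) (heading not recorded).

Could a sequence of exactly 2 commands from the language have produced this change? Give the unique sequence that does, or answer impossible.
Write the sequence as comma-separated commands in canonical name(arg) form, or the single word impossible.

move(1), move(1)

t0: (7, 4) facing down
step 1 (move(1)): (7, 3) facing down
step 2 (move(1)): (7, 2) facing down
no rival 2-sequence matches.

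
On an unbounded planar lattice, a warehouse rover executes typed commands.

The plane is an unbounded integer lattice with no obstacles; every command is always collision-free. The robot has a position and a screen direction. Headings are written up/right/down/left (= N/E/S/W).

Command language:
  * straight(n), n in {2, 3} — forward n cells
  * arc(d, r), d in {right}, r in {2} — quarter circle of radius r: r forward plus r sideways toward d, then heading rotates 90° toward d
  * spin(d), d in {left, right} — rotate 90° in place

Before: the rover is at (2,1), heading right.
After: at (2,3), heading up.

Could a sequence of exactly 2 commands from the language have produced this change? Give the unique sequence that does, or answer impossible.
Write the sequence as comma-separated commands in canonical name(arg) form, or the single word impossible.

spin(left), straight(2)

key: order matters: swapping spin(left) and straight(2) lands elsewhere
from: at (2,1), heading right
step 1 (spin(left)): at (2,1), heading up
step 2 (straight(2)): at (2,3), heading up
no other 2-command option fits: unique.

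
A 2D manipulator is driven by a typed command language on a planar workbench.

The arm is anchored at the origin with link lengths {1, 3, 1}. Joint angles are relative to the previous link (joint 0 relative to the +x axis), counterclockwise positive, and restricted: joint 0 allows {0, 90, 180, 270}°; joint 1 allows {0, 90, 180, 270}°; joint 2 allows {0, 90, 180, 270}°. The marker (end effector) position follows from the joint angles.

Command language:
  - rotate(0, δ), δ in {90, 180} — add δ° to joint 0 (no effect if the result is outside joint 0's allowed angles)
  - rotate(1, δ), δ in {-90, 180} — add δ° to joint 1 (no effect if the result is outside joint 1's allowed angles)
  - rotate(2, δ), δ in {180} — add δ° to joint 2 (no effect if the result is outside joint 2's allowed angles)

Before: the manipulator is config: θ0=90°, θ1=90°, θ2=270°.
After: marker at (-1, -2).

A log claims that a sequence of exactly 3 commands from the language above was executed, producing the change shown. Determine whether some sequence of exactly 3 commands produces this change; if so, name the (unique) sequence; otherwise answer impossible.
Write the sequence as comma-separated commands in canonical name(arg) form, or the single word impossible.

from: config: θ0=90°, θ1=90°, θ2=270°
t=1 rotate(1, -90) ⇒ config: θ0=90°, θ1=0°, θ2=270°
t=2 rotate(1, -90) ⇒ config: θ0=90°, θ1=270°, θ2=270°
t=3 rotate(1, -90) ⇒ config: θ0=90°, θ1=180°, θ2=270°
uniquely the one of 125 3-step routes that fits.

rotate(1, -90), rotate(1, -90), rotate(1, -90)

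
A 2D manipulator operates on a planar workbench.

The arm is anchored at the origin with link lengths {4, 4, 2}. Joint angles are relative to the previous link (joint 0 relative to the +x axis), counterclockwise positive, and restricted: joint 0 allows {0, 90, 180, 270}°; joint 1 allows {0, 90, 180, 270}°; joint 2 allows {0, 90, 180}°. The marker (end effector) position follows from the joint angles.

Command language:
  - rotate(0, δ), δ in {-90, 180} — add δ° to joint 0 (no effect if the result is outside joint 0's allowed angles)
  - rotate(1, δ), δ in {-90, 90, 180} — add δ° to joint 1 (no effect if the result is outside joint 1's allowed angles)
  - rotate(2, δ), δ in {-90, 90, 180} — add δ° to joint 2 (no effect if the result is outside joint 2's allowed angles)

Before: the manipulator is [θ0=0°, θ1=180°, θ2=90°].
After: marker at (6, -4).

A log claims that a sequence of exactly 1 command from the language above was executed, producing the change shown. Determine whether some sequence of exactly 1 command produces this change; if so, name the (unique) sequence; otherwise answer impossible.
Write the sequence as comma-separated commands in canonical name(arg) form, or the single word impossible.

begin: [θ0=0°, θ1=180°, θ2=90°]
[1] after rotate(1, 90): [θ0=0°, θ1=270°, θ2=90°]
uniquely the one of 8 1-step routes that fits.

rotate(1, 90)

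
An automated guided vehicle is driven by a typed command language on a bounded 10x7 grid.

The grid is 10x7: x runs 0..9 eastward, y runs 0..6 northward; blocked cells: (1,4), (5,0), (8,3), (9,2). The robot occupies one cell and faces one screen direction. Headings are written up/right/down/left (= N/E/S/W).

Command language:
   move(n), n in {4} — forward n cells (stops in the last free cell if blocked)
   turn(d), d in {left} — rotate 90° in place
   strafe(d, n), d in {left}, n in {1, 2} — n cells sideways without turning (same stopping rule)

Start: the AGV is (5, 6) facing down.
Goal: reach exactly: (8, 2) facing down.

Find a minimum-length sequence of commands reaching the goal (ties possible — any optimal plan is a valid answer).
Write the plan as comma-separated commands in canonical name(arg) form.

begin: (5, 6) facing down
t=1 strafe(left, 1) ⇒ (6, 6) facing down
t=2 move(4) ⇒ (6, 2) facing down
t=3 strafe(left, 2) ⇒ (8, 2) facing down
minimal: 3 command(s), checked below 3.

strafe(left, 1), move(4), strafe(left, 2)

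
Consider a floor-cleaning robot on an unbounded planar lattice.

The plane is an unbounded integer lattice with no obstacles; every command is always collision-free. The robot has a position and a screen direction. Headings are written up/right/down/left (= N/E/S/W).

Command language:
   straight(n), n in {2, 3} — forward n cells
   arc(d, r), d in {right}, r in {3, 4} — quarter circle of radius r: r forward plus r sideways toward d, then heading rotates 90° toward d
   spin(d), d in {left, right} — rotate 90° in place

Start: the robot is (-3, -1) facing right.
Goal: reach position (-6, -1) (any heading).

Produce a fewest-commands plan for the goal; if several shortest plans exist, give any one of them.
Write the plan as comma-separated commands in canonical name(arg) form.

spin(right), spin(right), straight(3)

initial: (-3, -1) facing right
[1] after spin(right): (-3, -1) facing down
[2] after spin(right): (-3, -1) facing left
[3] after straight(3): (-6, -1) facing left
minimal: 3 command(s), checked below 3.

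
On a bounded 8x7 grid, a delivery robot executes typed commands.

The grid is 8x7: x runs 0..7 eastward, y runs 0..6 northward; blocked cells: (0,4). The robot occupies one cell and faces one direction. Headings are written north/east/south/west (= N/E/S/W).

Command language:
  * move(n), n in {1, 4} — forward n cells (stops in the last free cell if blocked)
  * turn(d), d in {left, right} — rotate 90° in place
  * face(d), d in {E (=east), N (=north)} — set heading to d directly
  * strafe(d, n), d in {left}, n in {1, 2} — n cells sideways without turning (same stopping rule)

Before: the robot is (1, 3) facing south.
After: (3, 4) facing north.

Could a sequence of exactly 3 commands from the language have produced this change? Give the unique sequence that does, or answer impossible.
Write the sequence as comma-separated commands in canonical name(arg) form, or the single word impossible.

key: running move(1) before strafe(left, 2) would end elsewhere — order is forced
start: (1, 3) facing south
t=1 strafe(left, 2) ⇒ (3, 3) facing south
t=2 face(N) ⇒ (3, 3) facing north
t=3 move(1) ⇒ (3, 4) facing north
all 512 alternatives checked — unique.

strafe(left, 2), face(N), move(1)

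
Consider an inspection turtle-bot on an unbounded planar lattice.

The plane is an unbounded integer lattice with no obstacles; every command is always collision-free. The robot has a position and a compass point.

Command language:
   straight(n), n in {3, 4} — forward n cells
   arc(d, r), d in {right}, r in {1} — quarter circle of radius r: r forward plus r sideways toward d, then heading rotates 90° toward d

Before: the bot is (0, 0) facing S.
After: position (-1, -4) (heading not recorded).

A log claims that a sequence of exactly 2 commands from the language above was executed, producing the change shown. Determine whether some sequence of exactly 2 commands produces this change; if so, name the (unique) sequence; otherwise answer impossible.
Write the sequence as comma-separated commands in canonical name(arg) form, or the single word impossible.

straight(3), arc(right, 1)

key: order matters: swapping straight(3) and arc(right, 1) lands elsewhere
begin: (0, 0) facing S
[1] after straight(3): (0, -3) facing S
[2] after arc(right, 1): (-1, -4) facing W
uniquely the one of 9 2-step routes that fits.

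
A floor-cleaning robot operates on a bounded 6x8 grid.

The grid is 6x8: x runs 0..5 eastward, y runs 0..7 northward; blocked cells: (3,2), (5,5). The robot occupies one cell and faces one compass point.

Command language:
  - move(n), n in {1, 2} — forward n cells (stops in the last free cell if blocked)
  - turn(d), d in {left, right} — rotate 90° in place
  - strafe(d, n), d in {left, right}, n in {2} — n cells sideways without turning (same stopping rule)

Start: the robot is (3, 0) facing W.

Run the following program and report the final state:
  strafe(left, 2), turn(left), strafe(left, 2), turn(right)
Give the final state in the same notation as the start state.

from: (3, 0) facing W
1. strafe(left, 2) → (3, 0) facing W
2. turn(left) → (3, 0) facing S
3. strafe(left, 2) → (5, 0) facing S
4. turn(right) → (5, 0) facing W

(5, 0) facing W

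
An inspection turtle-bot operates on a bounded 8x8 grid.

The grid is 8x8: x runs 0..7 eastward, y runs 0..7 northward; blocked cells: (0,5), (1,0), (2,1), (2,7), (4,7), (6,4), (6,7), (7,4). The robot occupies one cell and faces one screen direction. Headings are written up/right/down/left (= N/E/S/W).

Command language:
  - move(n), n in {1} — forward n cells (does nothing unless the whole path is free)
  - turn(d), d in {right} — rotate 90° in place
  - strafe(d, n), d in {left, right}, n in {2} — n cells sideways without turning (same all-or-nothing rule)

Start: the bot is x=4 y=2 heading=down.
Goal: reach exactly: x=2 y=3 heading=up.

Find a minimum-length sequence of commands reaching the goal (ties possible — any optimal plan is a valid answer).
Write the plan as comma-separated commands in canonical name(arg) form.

begin: x=4 y=2 heading=down
[1] after strafe(right, 2): x=2 y=2 heading=down
[2] after turn(right): x=2 y=2 heading=left
[3] after turn(right): x=2 y=2 heading=up
[4] after move(1): x=2 y=3 heading=up
no 3-step plan works, so 4 is optimal.

strafe(right, 2), turn(right), turn(right), move(1)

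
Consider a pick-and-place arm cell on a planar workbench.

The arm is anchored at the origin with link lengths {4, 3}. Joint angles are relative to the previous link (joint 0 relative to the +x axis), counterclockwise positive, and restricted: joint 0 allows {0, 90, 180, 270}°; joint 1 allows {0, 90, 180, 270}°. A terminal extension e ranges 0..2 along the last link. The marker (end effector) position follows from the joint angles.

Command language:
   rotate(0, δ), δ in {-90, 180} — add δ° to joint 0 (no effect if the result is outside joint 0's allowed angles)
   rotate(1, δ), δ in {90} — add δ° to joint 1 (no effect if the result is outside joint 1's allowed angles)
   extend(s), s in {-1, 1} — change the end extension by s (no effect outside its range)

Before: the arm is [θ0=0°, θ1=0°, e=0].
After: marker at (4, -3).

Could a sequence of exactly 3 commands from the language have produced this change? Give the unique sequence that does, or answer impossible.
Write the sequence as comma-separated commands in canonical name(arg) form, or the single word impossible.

rotate(1, 90), rotate(1, 90), rotate(1, 90)

t0: [θ0=0°, θ1=0°, e=0]
step 1 (rotate(1, 90)): [θ0=0°, θ1=90°, e=0]
step 2 (rotate(1, 90)): [θ0=0°, θ1=180°, e=0]
step 3 (rotate(1, 90)): [θ0=0°, θ1=270°, e=0]
all 125 alternatives checked — unique.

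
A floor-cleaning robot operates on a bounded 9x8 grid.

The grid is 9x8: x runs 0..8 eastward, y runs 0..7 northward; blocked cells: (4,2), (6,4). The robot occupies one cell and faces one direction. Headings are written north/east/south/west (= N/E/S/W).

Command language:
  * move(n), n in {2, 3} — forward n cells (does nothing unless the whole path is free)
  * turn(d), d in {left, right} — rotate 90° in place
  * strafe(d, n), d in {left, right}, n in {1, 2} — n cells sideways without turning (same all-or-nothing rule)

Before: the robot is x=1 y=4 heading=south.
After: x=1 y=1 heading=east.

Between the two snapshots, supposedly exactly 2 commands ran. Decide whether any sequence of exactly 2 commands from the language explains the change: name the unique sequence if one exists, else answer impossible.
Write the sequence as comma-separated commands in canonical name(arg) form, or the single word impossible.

move(3), turn(left)

key: order matters: swapping move(3) and turn(left) lands elsewhere
t0: x=1 y=4 heading=south
t=1 move(3) ⇒ x=1 y=1 heading=south
t=2 turn(left) ⇒ x=1 y=1 heading=east
no other 2-command option fits: unique.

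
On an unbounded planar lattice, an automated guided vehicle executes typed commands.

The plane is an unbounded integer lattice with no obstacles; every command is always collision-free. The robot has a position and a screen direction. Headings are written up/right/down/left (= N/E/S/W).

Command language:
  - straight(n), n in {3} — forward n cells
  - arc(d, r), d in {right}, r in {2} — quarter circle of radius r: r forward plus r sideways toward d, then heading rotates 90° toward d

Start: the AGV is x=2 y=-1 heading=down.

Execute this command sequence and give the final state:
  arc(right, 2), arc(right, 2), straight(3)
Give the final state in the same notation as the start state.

from: x=2 y=-1 heading=down
t=1 arc(right, 2) ⇒ x=0 y=-3 heading=left
t=2 arc(right, 2) ⇒ x=-2 y=-1 heading=up
t=3 straight(3) ⇒ x=-2 y=2 heading=up

x=-2 y=2 heading=up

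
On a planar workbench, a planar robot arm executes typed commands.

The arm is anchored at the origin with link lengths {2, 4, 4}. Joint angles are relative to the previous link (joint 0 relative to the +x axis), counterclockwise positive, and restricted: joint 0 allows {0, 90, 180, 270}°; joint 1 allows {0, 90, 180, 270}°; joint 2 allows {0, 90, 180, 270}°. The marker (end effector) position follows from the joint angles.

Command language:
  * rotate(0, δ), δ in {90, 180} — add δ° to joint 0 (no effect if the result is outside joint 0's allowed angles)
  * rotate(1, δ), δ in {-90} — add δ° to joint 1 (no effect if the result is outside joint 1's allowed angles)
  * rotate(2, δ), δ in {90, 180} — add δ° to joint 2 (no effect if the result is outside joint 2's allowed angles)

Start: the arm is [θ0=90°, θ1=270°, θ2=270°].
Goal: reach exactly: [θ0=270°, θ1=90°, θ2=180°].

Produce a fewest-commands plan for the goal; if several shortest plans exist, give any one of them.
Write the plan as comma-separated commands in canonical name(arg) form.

t0: [θ0=90°, θ1=270°, θ2=270°]
[1] after rotate(0, 180): [θ0=270°, θ1=270°, θ2=270°]
[2] after rotate(2, 90): [θ0=270°, θ1=270°, θ2=0°]
[3] after rotate(2, 180): [θ0=270°, θ1=270°, θ2=180°]
[4] after rotate(1, -90): [θ0=270°, θ1=180°, θ2=180°]
[5] after rotate(1, -90): [θ0=270°, θ1=90°, θ2=180°]
nothing shorter than 5 reaches the goal.

rotate(0, 180), rotate(2, 90), rotate(2, 180), rotate(1, -90), rotate(1, -90)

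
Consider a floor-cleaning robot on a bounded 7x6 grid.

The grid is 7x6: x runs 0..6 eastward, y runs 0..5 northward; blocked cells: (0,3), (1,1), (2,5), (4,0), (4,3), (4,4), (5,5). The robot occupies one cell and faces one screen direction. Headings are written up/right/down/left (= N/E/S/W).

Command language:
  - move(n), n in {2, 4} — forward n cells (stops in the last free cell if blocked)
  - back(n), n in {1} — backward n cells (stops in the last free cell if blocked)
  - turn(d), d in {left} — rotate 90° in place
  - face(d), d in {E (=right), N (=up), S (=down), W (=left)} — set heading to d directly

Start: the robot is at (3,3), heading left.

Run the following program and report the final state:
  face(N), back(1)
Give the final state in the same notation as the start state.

start: at (3,3), heading left
t=1 face(N) ⇒ at (3,3), heading up
t=2 back(1) ⇒ at (3,2), heading up

at (3,2), heading up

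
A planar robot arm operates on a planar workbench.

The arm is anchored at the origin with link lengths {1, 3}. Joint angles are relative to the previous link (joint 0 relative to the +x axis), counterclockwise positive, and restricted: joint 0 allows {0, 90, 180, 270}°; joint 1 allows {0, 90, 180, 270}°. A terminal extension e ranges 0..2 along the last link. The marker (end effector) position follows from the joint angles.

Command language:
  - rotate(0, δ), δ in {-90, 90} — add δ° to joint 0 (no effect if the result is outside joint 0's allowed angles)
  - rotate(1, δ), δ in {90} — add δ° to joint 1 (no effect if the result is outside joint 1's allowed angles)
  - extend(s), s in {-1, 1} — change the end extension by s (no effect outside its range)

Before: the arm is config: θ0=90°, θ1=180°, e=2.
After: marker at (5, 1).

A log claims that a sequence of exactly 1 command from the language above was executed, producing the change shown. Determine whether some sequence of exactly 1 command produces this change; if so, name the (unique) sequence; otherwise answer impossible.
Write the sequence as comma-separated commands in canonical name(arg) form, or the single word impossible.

rotate(1, 90)

initial: config: θ0=90°, θ1=180°, e=2
[1] after rotate(1, 90): config: θ0=90°, θ1=270°, e=2
no other 1-command option fits: unique.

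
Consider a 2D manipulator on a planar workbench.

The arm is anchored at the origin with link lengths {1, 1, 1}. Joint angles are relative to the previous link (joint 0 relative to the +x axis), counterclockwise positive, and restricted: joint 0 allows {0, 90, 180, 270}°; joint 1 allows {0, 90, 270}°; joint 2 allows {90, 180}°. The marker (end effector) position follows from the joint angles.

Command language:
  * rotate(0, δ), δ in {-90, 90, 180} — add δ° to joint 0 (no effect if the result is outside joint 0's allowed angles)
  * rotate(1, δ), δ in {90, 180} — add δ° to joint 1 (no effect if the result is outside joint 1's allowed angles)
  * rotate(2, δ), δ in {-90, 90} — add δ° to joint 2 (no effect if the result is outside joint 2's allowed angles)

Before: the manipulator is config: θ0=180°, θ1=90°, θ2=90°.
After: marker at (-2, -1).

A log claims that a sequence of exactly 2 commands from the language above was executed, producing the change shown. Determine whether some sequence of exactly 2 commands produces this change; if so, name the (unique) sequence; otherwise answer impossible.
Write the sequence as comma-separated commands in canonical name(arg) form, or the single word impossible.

key: order matters: swapping rotate(1, 180) and rotate(1, 90) lands elsewhere
t0: config: θ0=180°, θ1=90°, θ2=90°
[1] after rotate(1, 180): config: θ0=180°, θ1=270°, θ2=90°
[2] after rotate(1, 90): config: θ0=180°, θ1=0°, θ2=90°
uniquely the one of 49 2-step routes that fits.

rotate(1, 180), rotate(1, 90)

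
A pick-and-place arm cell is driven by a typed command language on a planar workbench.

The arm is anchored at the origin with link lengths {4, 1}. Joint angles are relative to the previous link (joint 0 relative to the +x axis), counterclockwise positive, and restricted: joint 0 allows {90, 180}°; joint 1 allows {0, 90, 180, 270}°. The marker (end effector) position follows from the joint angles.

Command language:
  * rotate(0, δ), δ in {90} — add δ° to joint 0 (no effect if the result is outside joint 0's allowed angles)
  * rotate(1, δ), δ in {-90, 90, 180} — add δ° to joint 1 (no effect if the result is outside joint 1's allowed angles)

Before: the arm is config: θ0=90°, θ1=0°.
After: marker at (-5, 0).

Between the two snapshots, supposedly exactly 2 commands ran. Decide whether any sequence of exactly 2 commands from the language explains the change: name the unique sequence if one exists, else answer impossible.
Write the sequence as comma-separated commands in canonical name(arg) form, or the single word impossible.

rotate(0, 90), rotate(0, 90)

start: config: θ0=90°, θ1=0°
t=1 rotate(0, 90) ⇒ config: θ0=180°, θ1=0°
t=2 rotate(0, 90) ⇒ config: θ0=180°, θ1=0°
no other 2-command option fits: unique.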